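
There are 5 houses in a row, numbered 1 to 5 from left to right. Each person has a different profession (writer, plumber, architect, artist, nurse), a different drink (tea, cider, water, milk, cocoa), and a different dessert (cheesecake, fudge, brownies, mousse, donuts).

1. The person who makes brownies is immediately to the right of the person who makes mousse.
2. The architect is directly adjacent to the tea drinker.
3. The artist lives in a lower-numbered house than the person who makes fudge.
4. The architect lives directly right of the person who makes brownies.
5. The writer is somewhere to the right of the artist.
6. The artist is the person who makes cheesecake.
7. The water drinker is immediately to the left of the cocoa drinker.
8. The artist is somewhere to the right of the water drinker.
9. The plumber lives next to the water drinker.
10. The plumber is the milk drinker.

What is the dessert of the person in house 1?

mousse

The architect is narrowed to house 3 or 4 or 5; consider each.
Placing it in house 4 and house 5 leads to a contradiction, so it's in house 3.
Clue 4: the person who makes brownies is in house 2.
House 5's drink must be cider (nothing else left).
The person who makes mousse is in house 1 (clue 1).
Clue 6 places the artist in house 4.
By clue 6, the person who makes cheesecake is in house 4.
From clue 3, the person who makes fudge must be in house 5.
The only profession still possible for house 5 is writer.
The only dessert still possible for house 3 is donuts.
The nurse is narrowed to house 1 or 2; consider each.
Placing it in house 1 leads to a contradiction, so it's in house 2.
That leaves plumber as the profession for house 1.
Clue 9 places the water drinker in house 2.
By clue 10, the milk drinker is in house 1.
That leaves cocoa as the drink for house 3.
The only drink still possible for house 4 is tea.
So: house 1 = plumber/milk/mousse, house 2 = nurse/water/brownies, house 3 = architect/cocoa/donuts, house 4 = artist/tea/cheesecake, house 5 = writer/cider/fudge.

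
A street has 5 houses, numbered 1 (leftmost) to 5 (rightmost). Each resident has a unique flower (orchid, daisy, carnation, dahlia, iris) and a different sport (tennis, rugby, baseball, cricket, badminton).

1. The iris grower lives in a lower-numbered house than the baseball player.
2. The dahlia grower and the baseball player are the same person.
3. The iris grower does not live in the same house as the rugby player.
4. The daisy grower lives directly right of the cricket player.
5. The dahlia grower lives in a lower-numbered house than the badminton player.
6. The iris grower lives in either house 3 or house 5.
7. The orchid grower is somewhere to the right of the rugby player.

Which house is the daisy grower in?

Clue 6 places the iris grower in house 3.
House 1 flower: only carnation fits.
The dahlia grower is in house 4 (clue 2).
From clue 2, the baseball player must be in house 4.
From clue 5, the badminton player must be in house 5.
By clue 4, the daisy grower is in house 2.
By clue 4, the cricket player is in house 1.
The only flower still possible for house 5 is orchid.
House 3's sport must be tennis (nothing else left).
House 2's sport must be rugby (nothing else left).
So: house 1 = carnation/cricket, house 2 = daisy/rugby, house 3 = iris/tennis, house 4 = dahlia/baseball, house 5 = orchid/badminton.

2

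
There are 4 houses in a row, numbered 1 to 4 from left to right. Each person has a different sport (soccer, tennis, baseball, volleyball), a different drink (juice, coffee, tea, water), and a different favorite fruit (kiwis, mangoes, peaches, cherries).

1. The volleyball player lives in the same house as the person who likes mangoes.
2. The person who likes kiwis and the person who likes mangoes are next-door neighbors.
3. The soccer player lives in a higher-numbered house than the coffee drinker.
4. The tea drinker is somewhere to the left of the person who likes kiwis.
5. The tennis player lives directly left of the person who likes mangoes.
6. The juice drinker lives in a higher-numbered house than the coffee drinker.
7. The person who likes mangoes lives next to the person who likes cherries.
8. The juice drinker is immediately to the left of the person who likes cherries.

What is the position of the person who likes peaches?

1

The only drink still possible for house 4 is water.
House 1's favorite fruit must be peaches (nothing else left).
The coffee drinker is narrowed to house 1 or 2; consider each.
Placing it in house 1 leads to a contradiction, so it's in house 2.
The juice drinker is in house 3 (clue 6).
By clue 8, the person who likes cherries is in house 4.
So house 1 gets tea for drink.
From clue 7, the person who likes mangoes must be in house 3.
So house 2 gets kiwis for favorite fruit.
By clue 1, the volleyball player is in house 3.
From clue 5, the tennis player must be in house 2.
House 1 sport: only baseball fits.
House 4's sport must be soccer (nothing else left).
So: house 1 = baseball/tea/peaches, house 2 = tennis/coffee/kiwis, house 3 = volleyball/juice/mangoes, house 4 = soccer/water/cherries.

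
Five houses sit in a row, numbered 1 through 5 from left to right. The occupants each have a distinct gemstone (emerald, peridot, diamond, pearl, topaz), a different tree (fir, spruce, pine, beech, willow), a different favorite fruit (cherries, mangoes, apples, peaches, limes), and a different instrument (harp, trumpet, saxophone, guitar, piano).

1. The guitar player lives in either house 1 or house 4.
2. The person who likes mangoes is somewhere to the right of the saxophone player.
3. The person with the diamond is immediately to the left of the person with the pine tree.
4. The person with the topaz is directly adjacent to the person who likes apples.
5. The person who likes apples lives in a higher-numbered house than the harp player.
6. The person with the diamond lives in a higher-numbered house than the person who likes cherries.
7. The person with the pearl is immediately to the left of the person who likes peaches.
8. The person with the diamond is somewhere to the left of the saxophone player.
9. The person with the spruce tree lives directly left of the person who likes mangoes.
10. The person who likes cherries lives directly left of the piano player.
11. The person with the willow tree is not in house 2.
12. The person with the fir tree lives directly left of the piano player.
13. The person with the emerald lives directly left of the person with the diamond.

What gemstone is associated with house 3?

pearl

House 5 instrument: only trumpet fits.
The person with the diamond is narrowed to house 2 or 3; consider each.
Placing it in house 3 leads to a contradiction, so it's in house 2.
By clue 3, the person with the pine tree is in house 3.
From clue 6, the person who likes cherries must be in house 1.
By clue 10, the piano player is in house 2.
Clue 12: the person with the fir tree is in house 1.
Clue 13: the person with the emerald is in house 1.
House 2's tree must be beech (nothing else left).
The only tree still possible for house 5 is willow.
Clue 9 places the person who likes mangoes in house 5.
So house 4 gets spruce for tree.
The only favorite fruit still possible for house 4 is peaches.
Clue 5 places the harp player in house 1.
Clue 7: the person with the pearl is in house 3.
That leaves topaz as the gemstone for house 4.
The only gemstone still possible for house 5 is peridot.
House 3's instrument must be saxophone (nothing else left).
That leaves guitar as the instrument for house 4.
Clue 4: the person who likes apples is in house 3.
House 2 favorite fruit: only limes fits.
So: house 1 = emerald/fir/cherries/harp, house 2 = diamond/beech/limes/piano, house 3 = pearl/pine/apples/saxophone, house 4 = topaz/spruce/peaches/guitar, house 5 = peridot/willow/mangoes/trumpet.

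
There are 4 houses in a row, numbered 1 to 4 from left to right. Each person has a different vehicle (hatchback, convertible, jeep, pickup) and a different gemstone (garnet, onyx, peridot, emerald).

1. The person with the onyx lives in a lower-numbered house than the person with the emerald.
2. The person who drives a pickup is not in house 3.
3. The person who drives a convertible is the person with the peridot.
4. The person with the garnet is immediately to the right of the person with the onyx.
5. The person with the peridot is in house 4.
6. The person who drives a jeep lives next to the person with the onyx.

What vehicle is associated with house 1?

pickup

Clue 5 places the person with the peridot in house 4.
The only gemstone still possible for house 1 is onyx.
The person who drives a convertible is in house 4 (clue 3).
The person with the garnet is in house 2 (clue 4).
Clue 6 places the person who drives a jeep in house 2.
The only vehicle still possible for house 1 is pickup.
The only vehicle still possible for house 3 is hatchback.
So house 3 gets emerald for gemstone.
So: house 1 = pickup/onyx, house 2 = jeep/garnet, house 3 = hatchback/emerald, house 4 = convertible/peridot.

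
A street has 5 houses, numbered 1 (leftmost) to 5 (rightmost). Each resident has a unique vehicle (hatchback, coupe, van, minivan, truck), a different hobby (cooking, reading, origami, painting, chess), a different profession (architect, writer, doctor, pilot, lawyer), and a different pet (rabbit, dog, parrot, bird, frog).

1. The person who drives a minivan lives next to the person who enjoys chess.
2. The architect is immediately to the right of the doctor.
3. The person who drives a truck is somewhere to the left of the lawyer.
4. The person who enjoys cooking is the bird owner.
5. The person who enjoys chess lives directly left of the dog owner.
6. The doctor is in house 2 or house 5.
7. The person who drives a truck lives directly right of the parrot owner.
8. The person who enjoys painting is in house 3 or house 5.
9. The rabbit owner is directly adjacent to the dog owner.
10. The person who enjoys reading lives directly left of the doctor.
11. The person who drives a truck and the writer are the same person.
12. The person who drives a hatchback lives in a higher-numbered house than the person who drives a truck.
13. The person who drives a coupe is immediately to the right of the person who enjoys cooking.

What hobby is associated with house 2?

The doctor is in house 2 (clue 6).
Clue 10 places the person who enjoys reading in house 1.
So house 1 gets pilot for profession.
From clue 2, the architect must be in house 3.
That leaves writer as the profession for house 4.
So house 5 gets lawyer for profession.
Clue 11 places the person who drives a truck in house 4.
The person who drives a hatchback is in house 5 (clue 12).
The only pet still possible for house 1 is frog.
Clue 7 places the parrot owner in house 3.
Clue 13 places the person who enjoys cooking in house 2.
That leaves coupe as the vehicle for house 3.
From clue 1, the person who drives a minivan must be in house 2.
Clue 1: the person who enjoys chess is in house 3.
By clue 4, the bird owner is in house 2.
Clue 5 places the dog owner in house 4.
By clue 9, the rabbit owner is in house 5.
So house 1 gets van for vehicle.
That leaves origami as the hobby for house 4.
So house 5 gets painting for hobby.
So: house 1 = van/reading/pilot/frog, house 2 = minivan/cooking/doctor/bird, house 3 = coupe/chess/architect/parrot, house 4 = truck/origami/writer/dog, house 5 = hatchback/painting/lawyer/rabbit.

cooking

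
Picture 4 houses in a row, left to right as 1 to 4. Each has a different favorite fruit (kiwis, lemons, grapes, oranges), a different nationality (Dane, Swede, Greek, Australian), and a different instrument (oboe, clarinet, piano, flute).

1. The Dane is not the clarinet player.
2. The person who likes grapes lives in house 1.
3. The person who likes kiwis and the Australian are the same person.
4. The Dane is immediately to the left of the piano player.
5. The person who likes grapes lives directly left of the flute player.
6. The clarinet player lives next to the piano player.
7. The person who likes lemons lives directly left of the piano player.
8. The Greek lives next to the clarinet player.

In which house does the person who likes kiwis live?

By clue 2, the person who likes grapes is in house 1.
From clue 5, the flute player must be in house 2.
The only nationality still possible for house 1 is Swede.
So house 1 gets oboe for instrument.
The person who likes lemons is narrowed to house 2 or 3; consider each.
Placing it in house 3 leads to a contradiction, so it's in house 2.
Clue 7 places the piano player in house 3.
The only instrument still possible for house 4 is clarinet.
Clue 4: the Dane is in house 2.
Clue 8: the Greek is in house 3.
House 4 nationality: only Australian fits.
From clue 3, the person who likes kiwis must be in house 4.
House 3's favorite fruit must be oranges (nothing else left).
So: house 1 = grapes/Swede/oboe, house 2 = lemons/Dane/flute, house 3 = oranges/Greek/piano, house 4 = kiwis/Australian/clarinet.

4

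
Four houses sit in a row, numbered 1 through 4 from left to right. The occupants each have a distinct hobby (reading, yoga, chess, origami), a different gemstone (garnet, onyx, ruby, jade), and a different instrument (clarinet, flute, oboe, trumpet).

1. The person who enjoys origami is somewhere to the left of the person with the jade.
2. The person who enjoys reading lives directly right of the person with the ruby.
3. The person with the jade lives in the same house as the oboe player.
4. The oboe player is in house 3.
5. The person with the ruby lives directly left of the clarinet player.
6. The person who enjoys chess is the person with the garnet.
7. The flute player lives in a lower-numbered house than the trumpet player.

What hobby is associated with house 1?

origami

From clue 4, the oboe player must be in house 3.
House 1's instrument must be flute (nothing else left).
Clue 3: the person with the jade is in house 3.
Clue 2: the person who enjoys reading is in house 2.
Clue 5 places the clarinet player in house 2.
House 1 hobby: only origami fits.
House 3's hobby must be yoga (nothing else left).
That leaves chess as the hobby for house 4.
House 1 gemstone: only ruby fits.
House 4's instrument must be trumpet (nothing else left).
Clue 6: the person with the garnet is in house 4.
So house 2 gets onyx for gemstone.
So: house 1 = origami/ruby/flute, house 2 = reading/onyx/clarinet, house 3 = yoga/jade/oboe, house 4 = chess/garnet/trumpet.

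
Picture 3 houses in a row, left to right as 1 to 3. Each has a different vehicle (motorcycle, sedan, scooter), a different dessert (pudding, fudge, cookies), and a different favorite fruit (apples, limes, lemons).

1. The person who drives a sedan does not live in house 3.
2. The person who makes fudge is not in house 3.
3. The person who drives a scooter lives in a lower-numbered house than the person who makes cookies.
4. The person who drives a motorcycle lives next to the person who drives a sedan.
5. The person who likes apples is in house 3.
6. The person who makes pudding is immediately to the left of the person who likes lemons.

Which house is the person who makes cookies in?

3

Clue 5 places the person who likes apples in house 3.
So house 3 gets motorcycle for vehicle.
House 3 dessert: only cookies fits.
House 1 favorite fruit: only limes fits.
So house 2 gets lemons for favorite fruit.
The person who drives a sedan is in house 2 (clue 4).
The person who makes pudding is in house 1 (clue 6).
So house 1 gets scooter for vehicle.
House 2 dessert: only fudge fits.
So: house 1 = scooter/pudding/limes, house 2 = sedan/fudge/lemons, house 3 = motorcycle/cookies/apples.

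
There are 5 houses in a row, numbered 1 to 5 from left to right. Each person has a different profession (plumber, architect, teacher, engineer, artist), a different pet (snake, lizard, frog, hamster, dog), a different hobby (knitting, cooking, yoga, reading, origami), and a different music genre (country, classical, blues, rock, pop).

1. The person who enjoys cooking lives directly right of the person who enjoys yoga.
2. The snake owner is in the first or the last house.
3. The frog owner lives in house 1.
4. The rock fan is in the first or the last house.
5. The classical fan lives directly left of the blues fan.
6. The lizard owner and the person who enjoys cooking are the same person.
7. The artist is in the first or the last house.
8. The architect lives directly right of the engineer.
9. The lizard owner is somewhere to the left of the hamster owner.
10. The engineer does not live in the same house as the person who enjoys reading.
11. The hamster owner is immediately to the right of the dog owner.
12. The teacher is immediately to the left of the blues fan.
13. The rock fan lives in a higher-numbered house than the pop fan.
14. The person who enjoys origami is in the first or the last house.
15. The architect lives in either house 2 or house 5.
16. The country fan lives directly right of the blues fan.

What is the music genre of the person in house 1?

Clue 3 places the frog owner in house 1.
By clue 13, the rock fan is in house 5.
That leaves snake as the pet for house 5.
House 3 profession: only plumber fits.
That leaves engineer as the profession for house 4.
That leaves hamster as the pet for house 4.
Clue 8 places the architect in house 5.
Clue 11: the dog owner is in house 3.
The only profession still possible for house 1 is artist.
So house 2 gets teacher for profession.
So house 2 gets lizard for pet.
House 4's hobby must be knitting (nothing else left).
Clue 6 places the person who enjoys cooking in house 2.
Clue 12: the blues fan is in house 3.
The country fan is in house 4 (clue 16).
House 1's hobby must be yoga (nothing else left).
So house 3 gets reading for hobby.
House 5 hobby: only origami fits.
By clue 5, the classical fan is in house 2.
So house 1 gets pop for music genre.
So: house 1 = artist/frog/yoga/pop, house 2 = teacher/lizard/cooking/classical, house 3 = plumber/dog/reading/blues, house 4 = engineer/hamster/knitting/country, house 5 = architect/snake/origami/rock.

pop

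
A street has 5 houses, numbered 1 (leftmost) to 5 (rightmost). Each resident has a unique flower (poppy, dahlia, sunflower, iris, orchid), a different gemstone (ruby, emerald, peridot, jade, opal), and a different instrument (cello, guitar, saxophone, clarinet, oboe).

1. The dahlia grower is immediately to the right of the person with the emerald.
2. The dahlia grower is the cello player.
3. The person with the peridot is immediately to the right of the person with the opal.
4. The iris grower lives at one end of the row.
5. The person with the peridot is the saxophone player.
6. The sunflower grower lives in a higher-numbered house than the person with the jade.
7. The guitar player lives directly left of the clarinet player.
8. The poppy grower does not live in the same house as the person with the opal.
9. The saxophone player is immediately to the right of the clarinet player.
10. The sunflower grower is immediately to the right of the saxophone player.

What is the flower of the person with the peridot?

poppy

That leaves ruby as the gemstone for house 5.
The iris grower is narrowed to house 1 or 5; consider each.
Placing it in house 5 leads to a contradiction, so it's in house 1.
The sunflower grower is narrowed to house 4 or 5; consider each.
Placing it in house 5 leads to a contradiction, so it's in house 4.
By clue 10, the saxophone player is in house 3.
So house 2 gets clarinet for instrument.
By clue 2, the dahlia grower is in house 5.
From clue 2, the cello player must be in house 5.
Clue 5 places the person with the peridot in house 3.
House 2 gemstone: only opal fits.
So house 4 gets emerald for gemstone.
So house 1 gets guitar for instrument.
So house 4 gets oboe for instrument.
Clue 8 places the poppy grower in house 3.
House 2's flower must be orchid (nothing else left).
House 1 gemstone: only jade fits.
So: house 1 = iris/jade/guitar, house 2 = orchid/opal/clarinet, house 3 = poppy/peridot/saxophone, house 4 = sunflower/emerald/oboe, house 5 = dahlia/ruby/cello.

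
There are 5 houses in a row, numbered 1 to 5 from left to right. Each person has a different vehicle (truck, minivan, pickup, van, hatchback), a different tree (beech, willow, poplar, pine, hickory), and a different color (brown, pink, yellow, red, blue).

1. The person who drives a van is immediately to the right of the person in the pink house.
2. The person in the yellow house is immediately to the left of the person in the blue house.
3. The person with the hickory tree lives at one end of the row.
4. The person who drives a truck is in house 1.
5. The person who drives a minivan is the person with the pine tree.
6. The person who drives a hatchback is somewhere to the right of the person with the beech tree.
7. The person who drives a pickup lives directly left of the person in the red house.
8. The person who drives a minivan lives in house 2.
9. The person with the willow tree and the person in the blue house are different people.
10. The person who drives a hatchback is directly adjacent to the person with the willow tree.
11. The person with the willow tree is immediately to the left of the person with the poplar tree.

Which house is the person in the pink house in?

From clue 4, the person who drives a truck must be in house 1.
By clue 8, the person who drives a minivan is in house 2.
Clue 5 places the person with the pine tree in house 2.
The person who drives a pickup is narrowed to house 3 or 4; consider each.
Placing it in house 4 leads to a contradiction, so it's in house 3.
By clue 7, the person in the red house is in house 4.
Clue 1 places the person who drives a van in house 4.
By clue 1, the person in the pink house is in house 3.
House 5's vehicle must be hatchback (nothing else left).
House 2 color: only blue fits.
That leaves brown as the color for house 5.
Clue 10 places the person with the willow tree in house 4.
From clue 11, the person with the poplar tree must be in house 5.
House 1's tree must be hickory (nothing else left).
That leaves beech as the tree for house 3.
The only color still possible for house 1 is yellow.
So: house 1 = truck/hickory/yellow, house 2 = minivan/pine/blue, house 3 = pickup/beech/pink, house 4 = van/willow/red, house 5 = hatchback/poplar/brown.

3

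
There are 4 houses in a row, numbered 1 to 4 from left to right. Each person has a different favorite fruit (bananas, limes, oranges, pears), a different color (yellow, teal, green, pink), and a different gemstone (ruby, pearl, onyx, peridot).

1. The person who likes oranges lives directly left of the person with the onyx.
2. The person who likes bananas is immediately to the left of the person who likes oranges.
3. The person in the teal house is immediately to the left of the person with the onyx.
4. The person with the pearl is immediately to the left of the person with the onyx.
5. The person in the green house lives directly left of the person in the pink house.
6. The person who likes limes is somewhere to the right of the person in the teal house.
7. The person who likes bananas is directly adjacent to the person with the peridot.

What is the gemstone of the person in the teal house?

The person who likes bananas is narrowed to house 1 or 2; consider each.
Placing it in house 1 leads to a contradiction, so it's in house 2.
Clue 2 places the person who likes oranges in house 3.
House 1's favorite fruit must be pears (nothing else left).
That leaves limes as the favorite fruit for house 4.
The person with the onyx is in house 4 (clue 1).
Clue 3 places the person in the teal house in house 3.
The person with the pearl is in house 3 (clue 4).
That leaves peridot as the gemstone for house 1.
The only gemstone still possible for house 2 is ruby.
By clue 5, the person in the green house is in house 1.
The person in the pink house is in house 2 (clue 5).
That leaves yellow as the color for house 4.
So: house 1 = pears/green/peridot, house 2 = bananas/pink/ruby, house 3 = oranges/teal/pearl, house 4 = limes/yellow/onyx.

pearl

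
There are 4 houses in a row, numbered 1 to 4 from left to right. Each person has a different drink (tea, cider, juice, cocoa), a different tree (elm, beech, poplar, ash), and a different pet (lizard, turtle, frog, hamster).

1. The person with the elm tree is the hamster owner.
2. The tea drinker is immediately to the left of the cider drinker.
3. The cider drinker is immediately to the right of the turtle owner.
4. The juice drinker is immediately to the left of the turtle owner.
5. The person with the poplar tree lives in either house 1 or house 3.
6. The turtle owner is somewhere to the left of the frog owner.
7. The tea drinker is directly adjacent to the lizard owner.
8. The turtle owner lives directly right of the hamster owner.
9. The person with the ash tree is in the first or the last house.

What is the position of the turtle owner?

The cider drinker is narrowed to house 3 or 4; consider each.
Placing it in house 4 leads to a contradiction, so it's in house 3.
From clue 2, the tea drinker must be in house 2.
Clue 3 places the turtle owner in house 2.
By clue 4, the juice drinker is in house 1.
Clue 8: the hamster owner is in house 1.
So house 4 gets cocoa for drink.
The only pet still possible for house 4 is frog.
From clue 1, the person with the elm tree must be in house 1.
House 2's tree must be beech (nothing else left).
The only tree still possible for house 3 is poplar.
So house 4 gets ash for tree.
So house 3 gets lizard for pet.
So: house 1 = juice/elm/hamster, house 2 = tea/beech/turtle, house 3 = cider/poplar/lizard, house 4 = cocoa/ash/frog.

2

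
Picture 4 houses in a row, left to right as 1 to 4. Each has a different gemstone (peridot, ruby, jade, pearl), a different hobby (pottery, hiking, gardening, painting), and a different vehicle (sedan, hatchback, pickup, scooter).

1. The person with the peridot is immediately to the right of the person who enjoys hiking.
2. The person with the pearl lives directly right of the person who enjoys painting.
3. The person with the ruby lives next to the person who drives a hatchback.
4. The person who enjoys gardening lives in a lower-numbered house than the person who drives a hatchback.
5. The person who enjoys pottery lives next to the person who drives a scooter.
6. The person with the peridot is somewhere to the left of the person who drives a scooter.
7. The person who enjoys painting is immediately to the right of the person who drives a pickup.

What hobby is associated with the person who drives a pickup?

gardening

That leaves pottery as the hobby for house 4.
From clue 5, the person who drives a scooter must be in house 3.
From clue 6, the person with the peridot must be in house 2.
Clue 1 places the person who enjoys hiking in house 1.
The person who drives a hatchback is in house 4 (clue 4).
From clue 3, the person with the ruby must be in house 3.
So house 1 gets jade for gemstone.
House 4's gemstone must be pearl (nothing else left).
Clue 2 places the person who enjoys painting in house 3.
Clue 7: the person who drives a pickup is in house 2.
House 2's hobby must be gardening (nothing else left).
House 1's vehicle must be sedan (nothing else left).
So: house 1 = jade/hiking/sedan, house 2 = peridot/gardening/pickup, house 3 = ruby/painting/scooter, house 4 = pearl/pottery/hatchback.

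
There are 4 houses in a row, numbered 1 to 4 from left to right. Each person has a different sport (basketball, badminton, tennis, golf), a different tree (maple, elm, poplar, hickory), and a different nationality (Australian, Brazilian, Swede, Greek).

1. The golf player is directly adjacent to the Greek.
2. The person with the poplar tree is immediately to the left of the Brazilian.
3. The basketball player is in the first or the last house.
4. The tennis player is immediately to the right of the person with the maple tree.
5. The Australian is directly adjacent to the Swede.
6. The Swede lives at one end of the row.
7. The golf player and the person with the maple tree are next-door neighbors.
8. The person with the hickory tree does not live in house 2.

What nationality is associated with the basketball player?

The basketball player is narrowed to house 1 or 4; consider each.
Placing it in house 4 leads to a contradiction, so it's in house 1.
The Australian is narrowed to house 2 or 3; consider each.
Placing it in house 2 leads to a contradiction, so it's in house 3.
Clue 5 places the Swede in house 4.
House 1 nationality: only Greek fits.
The only nationality still possible for house 2 is Brazilian.
Clue 1: the golf player is in house 2.
Clue 2: the person with the poplar tree is in house 1.
That leaves elm as the tree for house 2.
House 4's tree must be hickory (nothing else left).
By clue 4, the tennis player is in house 4.
That leaves badminton as the sport for house 3.
House 3's tree must be maple (nothing else left).
So: house 1 = basketball/poplar/Greek, house 2 = golf/elm/Brazilian, house 3 = badminton/maple/Australian, house 4 = tennis/hickory/Swede.

Greek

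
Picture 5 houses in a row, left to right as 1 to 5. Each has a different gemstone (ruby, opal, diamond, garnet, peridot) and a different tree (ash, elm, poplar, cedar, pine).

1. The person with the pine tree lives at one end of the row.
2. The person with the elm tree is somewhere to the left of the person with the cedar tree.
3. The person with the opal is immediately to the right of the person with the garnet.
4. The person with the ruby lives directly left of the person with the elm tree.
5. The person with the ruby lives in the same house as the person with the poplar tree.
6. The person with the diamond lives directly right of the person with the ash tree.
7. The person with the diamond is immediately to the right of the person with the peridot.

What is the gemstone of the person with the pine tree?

diamond

The person with the pine tree is narrowed to house 1 or 5; consider each.
Placing it in house 1 leads to a contradiction, so it's in house 5.
The person with the ruby is narrowed to house 1 or 2; consider each.
Placing it in house 2 leads to a contradiction, so it's in house 1.
Clue 4: the person with the elm tree is in house 2.
By clue 5, the person with the poplar tree is in house 1.
The only gemstone still possible for house 2 is garnet.
Clue 3 places the person with the opal in house 3.
That leaves peridot as the gemstone for house 4.
So house 5 gets diamond for gemstone.
By clue 6, the person with the ash tree is in house 4.
House 3's tree must be cedar (nothing else left).
So: house 1 = ruby/poplar, house 2 = garnet/elm, house 3 = opal/cedar, house 4 = peridot/ash, house 5 = diamond/pine.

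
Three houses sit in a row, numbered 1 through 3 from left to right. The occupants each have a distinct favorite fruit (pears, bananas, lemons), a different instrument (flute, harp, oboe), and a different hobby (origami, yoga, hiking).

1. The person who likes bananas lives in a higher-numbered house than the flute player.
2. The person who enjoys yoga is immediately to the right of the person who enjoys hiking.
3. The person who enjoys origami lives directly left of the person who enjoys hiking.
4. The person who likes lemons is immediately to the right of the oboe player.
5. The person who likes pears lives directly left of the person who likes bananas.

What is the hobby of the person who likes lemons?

By clue 3, the person who enjoys origami is in house 1.
From clue 3, the person who enjoys hiking must be in house 2.
House 1 favorite fruit: only pears fits.
The only instrument still possible for house 3 is harp.
House 3 hobby: only yoga fits.
Clue 5: the person who likes bananas is in house 2.
House 3 favorite fruit: only lemons fits.
Clue 1: the flute player is in house 1.
The oboe player is in house 2 (clue 4).
So: house 1 = pears/flute/origami, house 2 = bananas/oboe/hiking, house 3 = lemons/harp/yoga.

yoga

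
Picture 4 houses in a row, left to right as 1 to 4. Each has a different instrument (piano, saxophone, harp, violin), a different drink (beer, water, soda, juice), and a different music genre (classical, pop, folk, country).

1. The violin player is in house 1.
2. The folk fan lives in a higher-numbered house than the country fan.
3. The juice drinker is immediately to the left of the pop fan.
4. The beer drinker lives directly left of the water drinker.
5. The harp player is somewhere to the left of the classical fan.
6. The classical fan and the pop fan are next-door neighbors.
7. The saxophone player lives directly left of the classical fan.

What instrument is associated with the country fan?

violin

Clue 1: the violin player is in house 1.
House 4 instrument: only piano fits.
House 1 music genre: only country fits.
The harp player is narrowed to house 2 or 3; consider each.
Placing it in house 3 leads to a contradiction, so it's in house 2.
House 3's instrument must be saxophone (nothing else left).
Clue 7: the classical fan is in house 4.
Clue 6: the pop fan is in house 3.
That leaves folk as the music genre for house 2.
The juice drinker is in house 2 (clue 3).
Clue 4 places the beer drinker in house 3.
Clue 4: the water drinker is in house 4.
House 1 drink: only soda fits.
So: house 1 = violin/soda/country, house 2 = harp/juice/folk, house 3 = saxophone/beer/pop, house 4 = piano/water/classical.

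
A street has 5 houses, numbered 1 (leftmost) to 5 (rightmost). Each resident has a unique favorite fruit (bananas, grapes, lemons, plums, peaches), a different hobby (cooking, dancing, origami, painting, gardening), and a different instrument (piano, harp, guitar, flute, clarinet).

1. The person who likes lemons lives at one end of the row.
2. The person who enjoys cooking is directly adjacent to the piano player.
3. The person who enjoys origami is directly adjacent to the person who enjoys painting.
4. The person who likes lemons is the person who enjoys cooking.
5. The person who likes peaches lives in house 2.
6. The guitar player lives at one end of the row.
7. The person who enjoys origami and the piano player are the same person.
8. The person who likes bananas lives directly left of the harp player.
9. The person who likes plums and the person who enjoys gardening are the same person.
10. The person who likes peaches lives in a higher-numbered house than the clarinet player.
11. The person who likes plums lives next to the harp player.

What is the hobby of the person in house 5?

gardening

From clue 5, the person who likes peaches must be in house 2.
The clarinet player is in house 1 (clue 10).
That leaves flute as the instrument for house 3.
That leaves guitar as the instrument for house 5.
House 4's favorite fruit must be grapes (nothing else left).
The person who likes bananas is narrowed to house 1 or 3; consider each.
Placing it in house 1 leads to a contradiction, so it's in house 3.
The harp player is in house 4 (clue 8).
That leaves lemons as the favorite fruit for house 1.
House 5's favorite fruit must be plums (nothing else left).
House 2's instrument must be piano (nothing else left).
Clue 2: the person who enjoys cooking is in house 1.
Clue 7: the person who enjoys origami is in house 2.
Clue 9 places the person who enjoys gardening in house 5.
House 4's hobby must be dancing (nothing else left).
So house 3 gets painting for hobby.
So: house 1 = lemons/cooking/clarinet, house 2 = peaches/origami/piano, house 3 = bananas/painting/flute, house 4 = grapes/dancing/harp, house 5 = plums/gardening/guitar.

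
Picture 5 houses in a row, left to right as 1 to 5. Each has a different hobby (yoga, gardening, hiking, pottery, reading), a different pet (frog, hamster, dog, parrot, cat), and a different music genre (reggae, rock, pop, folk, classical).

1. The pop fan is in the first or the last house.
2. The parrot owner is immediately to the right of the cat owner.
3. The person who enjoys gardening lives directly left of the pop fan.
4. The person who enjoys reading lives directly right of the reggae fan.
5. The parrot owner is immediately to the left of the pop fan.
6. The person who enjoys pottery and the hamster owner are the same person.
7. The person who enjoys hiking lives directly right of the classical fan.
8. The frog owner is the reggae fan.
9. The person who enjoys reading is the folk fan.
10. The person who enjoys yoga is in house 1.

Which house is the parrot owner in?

4

By clue 3, the person who enjoys gardening is in house 4.
Clue 3: the pop fan is in house 5.
Clue 5: the parrot owner is in house 4.
Clue 10 places the person who enjoys yoga in house 1.
By clue 2, the cat owner is in house 3.
The person who enjoys pottery is narrowed to house 2 or 5; consider each.
Placing it in house 2 leads to a contradiction, so it's in house 5.
By clue 6, the hamster owner is in house 5.
So house 4 gets rock for music genre.
The only music genre still possible for house 3 is folk.
By clue 9, the person who enjoys reading is in house 3.
The only hobby still possible for house 2 is hiking.
Clue 4 places the reggae fan in house 2.
The classical fan is in house 1 (clue 7).
The frog owner is in house 2 (clue 8).
House 1's pet must be dog (nothing else left).
So: house 1 = yoga/dog/classical, house 2 = hiking/frog/reggae, house 3 = reading/cat/folk, house 4 = gardening/parrot/rock, house 5 = pottery/hamster/pop.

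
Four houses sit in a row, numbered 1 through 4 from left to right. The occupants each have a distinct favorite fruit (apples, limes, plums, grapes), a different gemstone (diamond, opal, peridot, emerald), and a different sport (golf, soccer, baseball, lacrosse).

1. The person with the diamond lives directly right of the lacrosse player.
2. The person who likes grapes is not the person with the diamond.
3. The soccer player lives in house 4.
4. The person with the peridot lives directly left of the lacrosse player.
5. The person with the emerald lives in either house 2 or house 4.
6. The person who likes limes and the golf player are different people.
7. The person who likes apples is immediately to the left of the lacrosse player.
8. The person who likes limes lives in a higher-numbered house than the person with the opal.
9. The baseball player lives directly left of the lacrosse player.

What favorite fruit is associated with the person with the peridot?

apples

Clue 3 places the soccer player in house 4.
The person who likes apples is narrowed to house 1 or 2; consider each.
Placing it in house 2 leads to a contradiction, so it's in house 1.
From clue 7, the lacrosse player must be in house 2.
Clue 9 places the baseball player in house 1.
House 3 sport: only golf fits.
Clue 1 places the person with the diamond in house 3.
From clue 4, the person with the peridot must be in house 1.
The only favorite fruit still possible for house 3 is plums.
So house 4 gets emerald for gemstone.
By clue 8, the person who likes limes is in house 4.
House 2 favorite fruit: only grapes fits.
That leaves opal as the gemstone for house 2.
So: house 1 = apples/peridot/baseball, house 2 = grapes/opal/lacrosse, house 3 = plums/diamond/golf, house 4 = limes/emerald/soccer.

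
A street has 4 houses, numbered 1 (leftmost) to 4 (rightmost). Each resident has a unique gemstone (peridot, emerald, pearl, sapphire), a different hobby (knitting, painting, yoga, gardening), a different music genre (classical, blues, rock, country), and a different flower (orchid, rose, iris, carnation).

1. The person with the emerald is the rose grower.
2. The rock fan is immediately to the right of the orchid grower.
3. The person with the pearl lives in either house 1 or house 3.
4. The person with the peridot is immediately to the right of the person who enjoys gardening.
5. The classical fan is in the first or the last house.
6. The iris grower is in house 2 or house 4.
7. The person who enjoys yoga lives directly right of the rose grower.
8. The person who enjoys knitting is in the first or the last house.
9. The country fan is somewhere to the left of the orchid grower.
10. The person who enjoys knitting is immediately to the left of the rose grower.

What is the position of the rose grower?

2

From clue 10, the person who enjoys knitting must be in house 1.
The rose grower is in house 2 (clue 10).
The only flower still possible for house 1 is carnation.
That leaves orchid as the flower for house 3.
House 4's flower must be iris (nothing else left).
From clue 1, the person with the emerald must be in house 2.
Clue 2: the rock fan is in house 4.
Clue 7 places the person who enjoys yoga in house 3.
That leaves gardening as the hobby for house 2.
House 4 hobby: only painting fits.
The only music genre still possible for house 3 is blues.
Clue 4: the person with the peridot is in house 3.
The only gemstone still possible for house 1 is pearl.
The only gemstone still possible for house 4 is sapphire.
House 1 music genre: only classical fits.
House 2 music genre: only country fits.
So: house 1 = pearl/knitting/classical/carnation, house 2 = emerald/gardening/country/rose, house 3 = peridot/yoga/blues/orchid, house 4 = sapphire/painting/rock/iris.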